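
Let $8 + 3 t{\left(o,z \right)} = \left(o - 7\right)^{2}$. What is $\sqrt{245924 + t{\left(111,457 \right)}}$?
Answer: $\frac{2 \sqrt{561435}}{3} \approx 499.53$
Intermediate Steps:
$t{\left(o,z \right)} = - \frac{8}{3} + \frac{\left(-7 + o\right)^{2}}{3}$ ($t{\left(o,z \right)} = - \frac{8}{3} + \frac{\left(o - 7\right)^{2}}{3} = - \frac{8}{3} + \frac{\left(-7 + o\right)^{2}}{3}$)
$\sqrt{245924 + t{\left(111,457 \right)}} = \sqrt{245924 - \left(\frac{8}{3} - \frac{\left(-7 + 111\right)^{2}}{3}\right)} = \sqrt{245924 - \left(\frac{8}{3} - \frac{104^{2}}{3}\right)} = \sqrt{245924 + \left(- \frac{8}{3} + \frac{1}{3} \cdot 10816\right)} = \sqrt{245924 + \left(- \frac{8}{3} + \frac{10816}{3}\right)} = \sqrt{245924 + \frac{10808}{3}} = \sqrt{\frac{748580}{3}} = \frac{2 \sqrt{561435}}{3}$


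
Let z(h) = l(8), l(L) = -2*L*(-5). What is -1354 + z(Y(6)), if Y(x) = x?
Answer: -1274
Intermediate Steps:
l(L) = 10*L
z(h) = 80 (z(h) = 10*8 = 80)
-1354 + z(Y(6)) = -1354 + 80 = -1274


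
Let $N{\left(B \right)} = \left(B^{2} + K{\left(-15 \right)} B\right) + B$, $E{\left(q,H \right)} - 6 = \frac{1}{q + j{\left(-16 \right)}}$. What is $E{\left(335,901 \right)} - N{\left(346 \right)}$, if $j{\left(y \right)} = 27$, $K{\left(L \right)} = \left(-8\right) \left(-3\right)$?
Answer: $- \frac{46466319}{362} \approx -1.2836 \cdot 10^{5}$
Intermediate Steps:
$K{\left(L \right)} = 24$
$E{\left(q,H \right)} = 6 + \frac{1}{27 + q}$ ($E{\left(q,H \right)} = 6 + \frac{1}{q + 27} = 6 + \frac{1}{27 + q}$)
$N{\left(B \right)} = B^{2} + 25 B$ ($N{\left(B \right)} = \left(B^{2} + 24 B\right) + B = B^{2} + 25 B$)
$E{\left(335,901 \right)} - N{\left(346 \right)} = \frac{163 + 6 \cdot 335}{27 + 335} - 346 \left(25 + 346\right) = \frac{163 + 2010}{362} - 346 \cdot 371 = \frac{1}{362} \cdot 2173 - 128366 = \frac{2173}{362} - 128366 = - \frac{46466319}{362}$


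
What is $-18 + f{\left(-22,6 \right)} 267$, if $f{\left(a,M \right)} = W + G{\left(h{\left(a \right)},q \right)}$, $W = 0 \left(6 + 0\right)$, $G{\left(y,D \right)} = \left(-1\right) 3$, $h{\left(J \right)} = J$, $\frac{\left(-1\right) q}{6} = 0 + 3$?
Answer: $-819$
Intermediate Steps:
$q = -18$ ($q = - 6 \left(0 + 3\right) = \left(-6\right) 3 = -18$)
$G{\left(y,D \right)} = -3$
$W = 0$ ($W = 0 \cdot 6 = 0$)
$f{\left(a,M \right)} = -3$ ($f{\left(a,M \right)} = 0 - 3 = -3$)
$-18 + f{\left(-22,6 \right)} 267 = -18 - 801 = -819$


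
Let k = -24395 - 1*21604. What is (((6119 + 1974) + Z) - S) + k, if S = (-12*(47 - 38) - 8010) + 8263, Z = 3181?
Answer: -34870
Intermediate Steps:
S = 145 (S = (-12*9 - 8010) + 8263 = (-108 - 8010) + 8263 = -8118 + 8263 = 145)
k = -45999 (k = -24395 - 21604 = -45999)
(((6119 + 1974) + Z) - S) + k = (((6119 + 1974) + 3181) - 1*145) - 45999 = ((8093 + 3181) - 145) - 45999 = (11274 - 145) - 45999 = 11129 - 45999 = -34870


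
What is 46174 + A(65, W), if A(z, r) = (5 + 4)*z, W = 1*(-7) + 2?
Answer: 46759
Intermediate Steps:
W = -5 (W = -7 + 2 = -5)
A(z, r) = 9*z
46174 + A(65, W) = 46174 + 9*65 = 46174 + 585 = 46759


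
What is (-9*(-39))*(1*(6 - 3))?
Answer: 1053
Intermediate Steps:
(-9*(-39))*(1*(6 - 3)) = 351*(1*3) = 351*3 = 1053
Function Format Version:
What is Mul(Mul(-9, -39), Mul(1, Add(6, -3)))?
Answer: 1053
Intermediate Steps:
Mul(Mul(-9, -39), Mul(1, Add(6, -3))) = Mul(351, Mul(1, 3)) = Mul(351, 3) = 1053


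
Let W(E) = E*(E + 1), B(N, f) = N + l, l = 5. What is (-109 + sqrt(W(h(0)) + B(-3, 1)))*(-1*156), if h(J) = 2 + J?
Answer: 17004 - 312*sqrt(2) ≈ 16563.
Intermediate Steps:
B(N, f) = 5 + N (B(N, f) = N + 5 = 5 + N)
W(E) = E*(1 + E)
(-109 + sqrt(W(h(0)) + B(-3, 1)))*(-1*156) = (-109 + sqrt((2 + 0)*(1 + (2 + 0)) + (5 - 3)))*(-1*156) = (-109 + sqrt(2*(1 + 2) + 2))*(-156) = (-109 + sqrt(2*3 + 2))*(-156) = (-109 + sqrt(6 + 2))*(-156) = (-109 + sqrt(8))*(-156) = (-109 + 2*sqrt(2))*(-156) = 17004 - 312*sqrt(2)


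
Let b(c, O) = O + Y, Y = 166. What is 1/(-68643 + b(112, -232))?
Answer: -1/68709 ≈ -1.4554e-5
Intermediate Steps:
b(c, O) = 166 + O (b(c, O) = O + 166 = 166 + O)
1/(-68643 + b(112, -232)) = 1/(-68643 + (166 - 232)) = 1/(-68643 - 66) = 1/(-68709) = -1/68709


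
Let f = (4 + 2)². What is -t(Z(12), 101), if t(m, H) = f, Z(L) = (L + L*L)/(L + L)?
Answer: -36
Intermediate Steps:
f = 36 (f = 6² = 36)
Z(L) = (L + L²)/(2*L) (Z(L) = (L + L²)/((2*L)) = (L + L²)*(1/(2*L)) = (L + L²)/(2*L))
t(m, H) = 36
-t(Z(12), 101) = -1*36 = -36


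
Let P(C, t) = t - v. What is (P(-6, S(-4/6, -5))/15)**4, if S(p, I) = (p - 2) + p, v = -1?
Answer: 2401/4100625 ≈ 0.00058552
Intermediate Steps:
S(p, I) = -2 + 2*p (S(p, I) = (-2 + p) + p = -2 + 2*p)
P(C, t) = 1 + t (P(C, t) = t - 1*(-1) = t + 1 = 1 + t)
(P(-6, S(-4/6, -5))/15)**4 = ((1 + (-2 + 2*(-4/6)))/15)**4 = ((1 + (-2 + 2*(-4*1/6)))*(1/15))**4 = ((1 + (-2 + 2*(-2/3)))*(1/15))**4 = ((1 + (-2 - 4/3))*(1/15))**4 = ((1 - 10/3)*(1/15))**4 = (-7/3*1/15)**4 = (-7/45)**4 = 2401/4100625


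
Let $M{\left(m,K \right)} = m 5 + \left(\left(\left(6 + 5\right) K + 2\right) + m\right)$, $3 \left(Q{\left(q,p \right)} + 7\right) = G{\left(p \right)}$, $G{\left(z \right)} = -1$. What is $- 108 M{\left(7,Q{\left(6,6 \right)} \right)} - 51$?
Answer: $3909$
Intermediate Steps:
$Q{\left(q,p \right)} = - \frac{22}{3}$ ($Q{\left(q,p \right)} = -7 + \frac{1}{3} \left(-1\right) = -7 - \frac{1}{3} = - \frac{22}{3}$)
$M{\left(m,K \right)} = 2 + 6 m + 11 K$ ($M{\left(m,K \right)} = 5 m + \left(\left(11 K + 2\right) + m\right) = 5 m + \left(\left(2 + 11 K\right) + m\right) = 5 m + \left(2 + m + 11 K\right) = 2 + 6 m + 11 K$)
$- 108 M{\left(7,Q{\left(6,6 \right)} \right)} - 51 = - 108 \left(2 + 6 \cdot 7 + 11 \left(- \frac{22}{3}\right)\right) - 51 = - 108 \left(2 + 42 - \frac{242}{3}\right) - 51 = \left(-108\right) \left(- \frac{110}{3}\right) - 51 = 3960 - 51 = 3909$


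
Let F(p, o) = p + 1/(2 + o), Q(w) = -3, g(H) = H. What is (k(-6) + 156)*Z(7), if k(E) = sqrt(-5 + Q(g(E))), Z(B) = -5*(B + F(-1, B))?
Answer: -14300/3 - 550*I*sqrt(2)/9 ≈ -4766.7 - 86.424*I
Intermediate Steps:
Z(B) = -5*B - 5*(-1 - B)/(2 + B) (Z(B) = -5*(B + (1 + 2*(-1) + B*(-1))/(2 + B)) = -5*(B + (1 - 2 - B)/(2 + B)) = -5*(B + (-1 - B)/(2 + B)) = -5*B - 5*(-1 - B)/(2 + B))
k(E) = 2*I*sqrt(2) (k(E) = sqrt(-5 - 3) = sqrt(-8) = 2*I*sqrt(2))
(k(-6) + 156)*Z(7) = (2*I*sqrt(2) + 156)*(5*(1 - 1*7 - 1*7**2)/(2 + 7)) = (156 + 2*I*sqrt(2))*(5*(1 - 7 - 1*49)/9) = (156 + 2*I*sqrt(2))*(5*(1/9)*(1 - 7 - 49)) = (156 + 2*I*sqrt(2))*(5*(1/9)*(-55)) = (156 + 2*I*sqrt(2))*(-275/9) = -14300/3 - 550*I*sqrt(2)/9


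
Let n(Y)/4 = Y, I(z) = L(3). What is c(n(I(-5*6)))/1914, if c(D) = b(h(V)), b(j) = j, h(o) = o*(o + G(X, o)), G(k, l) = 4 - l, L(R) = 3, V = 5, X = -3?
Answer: 10/957 ≈ 0.010449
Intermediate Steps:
I(z) = 3
n(Y) = 4*Y
h(o) = 4*o (h(o) = o*(o + (4 - o)) = o*4 = 4*o)
c(D) = 20 (c(D) = 4*5 = 20)
c(n(I(-5*6)))/1914 = 20/1914 = 20*(1/1914) = 10/957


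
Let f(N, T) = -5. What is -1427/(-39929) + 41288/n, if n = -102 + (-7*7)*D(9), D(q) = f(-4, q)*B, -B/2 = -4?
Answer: 825619959/37094041 ≈ 22.257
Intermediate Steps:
B = 8 (B = -2*(-4) = 8)
D(q) = -40 (D(q) = -5*8 = -40)
n = 1858 (n = -102 - 7*7*(-40) = -102 - 49*(-40) = -102 + 1960 = 1858)
-1427/(-39929) + 41288/n = -1427/(-39929) + 41288/1858 = -1427*(-1/39929) + 41288*(1/1858) = 1427/39929 + 20644/929 = 825619959/37094041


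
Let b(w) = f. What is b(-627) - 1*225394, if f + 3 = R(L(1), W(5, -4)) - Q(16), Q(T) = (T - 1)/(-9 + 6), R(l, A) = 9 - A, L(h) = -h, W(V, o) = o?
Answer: -225379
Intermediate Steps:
Q(T) = ⅓ - T/3 (Q(T) = (-1 + T)/(-3) = (-1 + T)*(-⅓) = ⅓ - T/3)
f = 15 (f = -3 + ((9 - 1*(-4)) - (⅓ - ⅓*16)) = -3 + ((9 + 4) - (⅓ - 16/3)) = -3 + (13 - 1*(-5)) = -3 + (13 + 5) = -3 + 18 = 15)
b(w) = 15
b(-627) - 1*225394 = 15 - 1*225394 = 15 - 225394 = -225379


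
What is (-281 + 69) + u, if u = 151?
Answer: -61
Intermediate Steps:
(-281 + 69) + u = (-281 + 69) + 151 = -212 + 151 = -61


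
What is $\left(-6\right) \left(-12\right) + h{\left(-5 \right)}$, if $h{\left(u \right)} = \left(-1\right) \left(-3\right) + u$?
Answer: $70$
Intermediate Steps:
$h{\left(u \right)} = 3 + u$
$\left(-6\right) \left(-12\right) + h{\left(-5 \right)} = \left(-6\right) \left(-12\right) + \left(3 - 5\right) = 72 - 2 = 70$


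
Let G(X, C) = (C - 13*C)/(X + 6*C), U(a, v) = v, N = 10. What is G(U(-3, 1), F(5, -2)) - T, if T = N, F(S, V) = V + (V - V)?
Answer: -134/11 ≈ -12.182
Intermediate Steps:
F(S, V) = V (F(S, V) = V + 0 = V)
T = 10
G(X, C) = -12*C/(X + 6*C) (G(X, C) = (-12*C)/(X + 6*C) = -12*C/(X + 6*C))
G(U(-3, 1), F(5, -2)) - T = -12*(-2)/(1 + 6*(-2)) - 1*10 = -12*(-2)/(1 - 12) - 10 = -12*(-2)/(-11) - 10 = -12*(-2)*(-1/11) - 10 = -24/11 - 10 = -134/11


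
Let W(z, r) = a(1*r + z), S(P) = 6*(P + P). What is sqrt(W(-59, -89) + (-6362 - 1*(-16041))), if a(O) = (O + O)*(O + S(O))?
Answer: sqrt(579183) ≈ 761.04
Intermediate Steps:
S(P) = 12*P (S(P) = 6*(2*P) = 12*P)
a(O) = 26*O**2 (a(O) = (O + O)*(O + 12*O) = (2*O)*(13*O) = 26*O**2)
W(z, r) = 26*(r + z)**2 (W(z, r) = 26*(1*r + z)**2 = 26*(r + z)**2)
sqrt(W(-59, -89) + (-6362 - 1*(-16041))) = sqrt(26*(-89 - 59)**2 + (-6362 - 1*(-16041))) = sqrt(26*(-148)**2 + (-6362 + 16041)) = sqrt(26*21904 + 9679) = sqrt(569504 + 9679) = sqrt(579183)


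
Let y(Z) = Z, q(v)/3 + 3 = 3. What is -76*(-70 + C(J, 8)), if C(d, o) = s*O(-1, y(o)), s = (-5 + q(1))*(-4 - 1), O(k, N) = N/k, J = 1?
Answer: 20520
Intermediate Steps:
q(v) = 0 (q(v) = -9 + 3*3 = -9 + 9 = 0)
s = 25 (s = (-5 + 0)*(-4 - 1) = -5*(-5) = 25)
C(d, o) = -25*o (C(d, o) = 25*(o/(-1)) = 25*(o*(-1)) = 25*(-o) = -25*o)
-76*(-70 + C(J, 8)) = -76*(-70 - 25*8) = -76*(-70 - 200) = -76*(-270) = 20520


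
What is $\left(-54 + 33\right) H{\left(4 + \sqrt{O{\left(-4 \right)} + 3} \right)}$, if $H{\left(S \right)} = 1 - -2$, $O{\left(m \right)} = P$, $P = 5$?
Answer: $-63$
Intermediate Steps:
$O{\left(m \right)} = 5$
$H{\left(S \right)} = 3$ ($H{\left(S \right)} = 1 + 2 = 3$)
$\left(-54 + 33\right) H{\left(4 + \sqrt{O{\left(-4 \right)} + 3} \right)} = \left(-54 + 33\right) 3 = \left(-21\right) 3 = -63$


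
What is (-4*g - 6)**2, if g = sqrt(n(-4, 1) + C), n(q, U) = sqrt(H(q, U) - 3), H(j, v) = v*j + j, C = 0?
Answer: 4*(3 + 2*11**(1/4)*sqrt(I))**2 ≈ 97.812 + 114.88*I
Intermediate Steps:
H(j, v) = j + j*v (H(j, v) = j*v + j = j + j*v)
n(q, U) = sqrt(-3 + q*(1 + U)) (n(q, U) = sqrt(q*(1 + U) - 3) = sqrt(-3 + q*(1 + U)))
g = 11**(1/4)*sqrt(I) (g = sqrt(sqrt(-3 - 4*(1 + 1)) + 0) = sqrt(sqrt(-3 - 4*2) + 0) = sqrt(sqrt(-3 - 8) + 0) = sqrt(sqrt(-11) + 0) = sqrt(I*sqrt(11) + 0) = sqrt(I*sqrt(11)) = 11**(1/4)*sqrt(I) ≈ 1.2878 + 1.2878*I)
(-4*g - 6)**2 = (-4*11**(1/4)*sqrt(I) - 6)**2 = (-6 - 4*11**(1/4)*sqrt(I))**2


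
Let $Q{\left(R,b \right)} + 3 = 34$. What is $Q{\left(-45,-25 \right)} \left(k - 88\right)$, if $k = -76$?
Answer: $-5084$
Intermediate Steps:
$Q{\left(R,b \right)} = 31$ ($Q{\left(R,b \right)} = -3 + 34 = 31$)
$Q{\left(-45,-25 \right)} \left(k - 88\right) = 31 \left(-76 - 88\right) = 31 \left(-164\right) = -5084$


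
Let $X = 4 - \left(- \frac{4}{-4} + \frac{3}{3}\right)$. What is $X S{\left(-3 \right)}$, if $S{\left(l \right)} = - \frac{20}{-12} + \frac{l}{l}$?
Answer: $\frac{16}{3} \approx 5.3333$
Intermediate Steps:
$X = 2$ ($X = 4 - \left(\left(-4\right) \left(- \frac{1}{4}\right) + 3 \cdot \frac{1}{3}\right) = 4 - \left(1 + 1\right) = 4 - 2 = 2$)
$S{\left(l \right)} = \frac{8}{3}$ ($S{\left(l \right)} = \left(-20\right) \left(- \frac{1}{12}\right) + 1 = \frac{5}{3} + 1 = \frac{8}{3}$)
$X S{\left(-3 \right)} = 2 \cdot \frac{8}{3} = \frac{16}{3}$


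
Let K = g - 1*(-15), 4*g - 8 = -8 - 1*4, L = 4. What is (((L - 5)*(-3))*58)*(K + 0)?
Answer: 2436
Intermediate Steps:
g = -1 (g = 2 + (-8 - 1*4)/4 = 2 + (-8 - 4)/4 = 2 + (¼)*(-12) = 2 - 3 = -1)
K = 14 (K = -1 - 1*(-15) = -1 + 15 = 14)
(((L - 5)*(-3))*58)*(K + 0) = (((4 - 5)*(-3))*58)*(14 + 0) = (-1*(-3)*58)*14 = (3*58)*14 = 174*14 = 2436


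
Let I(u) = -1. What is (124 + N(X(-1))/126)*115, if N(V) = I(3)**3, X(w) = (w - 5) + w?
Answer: 1796645/126 ≈ 14259.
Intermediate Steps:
X(w) = -5 + 2*w (X(w) = (-5 + w) + w = -5 + 2*w)
N(V) = -1 (N(V) = (-1)**3 = -1)
(124 + N(X(-1))/126)*115 = (124 - 1/126)*115 = (15623/126)*115 = 1796645/126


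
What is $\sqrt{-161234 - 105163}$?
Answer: $i \sqrt{266397} \approx 516.14 i$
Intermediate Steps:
$\sqrt{-161234 - 105163} = \sqrt{-266397} = i \sqrt{266397}$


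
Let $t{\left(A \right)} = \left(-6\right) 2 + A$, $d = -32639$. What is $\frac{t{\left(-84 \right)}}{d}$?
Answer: $\frac{96}{32639} \approx 0.0029413$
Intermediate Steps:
$t{\left(A \right)} = -12 + A$
$\frac{t{\left(-84 \right)}}{d} = \frac{-12 - 84}{-32639} = \left(-96\right) \left(- \frac{1}{32639}\right) = \frac{96}{32639}$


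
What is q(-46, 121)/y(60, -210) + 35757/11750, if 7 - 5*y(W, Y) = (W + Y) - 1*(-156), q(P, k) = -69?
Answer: -4017993/11750 ≈ -341.96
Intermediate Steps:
y(W, Y) = -149/5 - W/5 - Y/5 (y(W, Y) = 7/5 - ((W + Y) - 1*(-156))/5 = 7/5 - ((W + Y) + 156)/5 = 7/5 - (156 + W + Y)/5 = 7/5 + (-156/5 - W/5 - Y/5) = -149/5 - W/5 - Y/5)
q(-46, 121)/y(60, -210) + 35757/11750 = -69/(-149/5 - ⅕*60 - ⅕*(-210)) + 35757/11750 = -69/(-149/5 - 12 + 42) + 35757*(1/11750) = -69/⅕ + 35757/11750 = -69*5 + 35757/11750 = -345 + 35757/11750 = -4017993/11750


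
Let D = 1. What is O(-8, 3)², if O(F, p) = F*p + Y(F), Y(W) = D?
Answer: 529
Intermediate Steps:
Y(W) = 1
O(F, p) = 1 + F*p (O(F, p) = F*p + 1 = 1 + F*p)
O(-8, 3)² = (1 - 8*3)² = (1 - 24)² = (-23)² = 529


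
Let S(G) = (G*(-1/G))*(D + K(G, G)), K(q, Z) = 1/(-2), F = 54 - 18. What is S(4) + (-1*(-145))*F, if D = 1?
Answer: 10439/2 ≈ 5219.5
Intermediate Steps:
F = 36
K(q, Z) = -½
S(G) = -½ (S(G) = (G*(-1/G))*(1 - ½) = -1*½ = -½)
S(4) + (-1*(-145))*F = -½ - 1*(-145)*36 = -½ + 145*36 = -½ + 5220 = 10439/2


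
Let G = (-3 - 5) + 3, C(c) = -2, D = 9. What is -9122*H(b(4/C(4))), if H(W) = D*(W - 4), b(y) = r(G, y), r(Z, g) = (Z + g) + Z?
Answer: 1313568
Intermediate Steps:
G = -5 (G = -8 + 3 = -5)
r(Z, g) = g + 2*Z
b(y) = -10 + y (b(y) = y + 2*(-5) = y - 10 = -10 + y)
H(W) = -36 + 9*W (H(W) = 9*(W - 4) = 9*(-4 + W) = -36 + 9*W)
-9122*H(b(4/C(4))) = -9122*(-36 + 9*(-10 + 4/(-2))) = -9122*(-36 + 9*(-10 + 4*(-½))) = -9122*(-36 + 9*(-10 - 2)) = -9122*(-36 + 9*(-12)) = -9122*(-36 - 108) = -9122*(-144) = 1313568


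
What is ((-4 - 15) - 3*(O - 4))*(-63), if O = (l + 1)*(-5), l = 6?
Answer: -6174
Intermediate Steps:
O = -35 (O = (6 + 1)*(-5) = 7*(-5) = -35)
((-4 - 15) - 3*(O - 4))*(-63) = ((-4 - 15) - 3*(-35 - 4))*(-63) = (-19 - 3*(-39))*(-63) = (-19 + 117)*(-63) = 98*(-63) = -6174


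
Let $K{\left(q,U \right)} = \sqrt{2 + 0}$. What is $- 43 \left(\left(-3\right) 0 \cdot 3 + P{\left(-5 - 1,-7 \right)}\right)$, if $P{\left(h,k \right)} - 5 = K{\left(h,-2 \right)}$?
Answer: $-215 - 43 \sqrt{2} \approx -275.81$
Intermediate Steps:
$K{\left(q,U \right)} = \sqrt{2}$
$P{\left(h,k \right)} = 5 + \sqrt{2}$
$- 43 \left(\left(-3\right) 0 \cdot 3 + P{\left(-5 - 1,-7 \right)}\right) = - 43 \left(\left(-3\right) 0 \cdot 3 + \left(5 + \sqrt{2}\right)\right) = - 43 \left(0 \cdot 3 + \left(5 + \sqrt{2}\right)\right) = - 43 \left(0 + \left(5 + \sqrt{2}\right)\right) = - 43 \left(5 + \sqrt{2}\right) = -215 - 43 \sqrt{2}$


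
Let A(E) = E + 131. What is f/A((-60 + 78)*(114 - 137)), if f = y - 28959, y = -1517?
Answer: 30476/283 ≈ 107.69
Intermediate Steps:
A(E) = 131 + E
f = -30476 (f = -1517 - 28959 = -30476)
f/A((-60 + 78)*(114 - 137)) = -30476/(131 + (-60 + 78)*(114 - 137)) = -30476/(131 + 18*(-23)) = -30476/(131 - 414) = -30476/(-283) = -30476*(-1/283) = 30476/283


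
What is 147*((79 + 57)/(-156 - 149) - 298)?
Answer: -13380822/305 ≈ -43872.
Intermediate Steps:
147*((79 + 57)/(-156 - 149) - 298) = 147*(136/(-305) - 298) = 147*(136*(-1/305) - 298) = 147*(-136/305 - 298) = 147*(-91026/305) = -13380822/305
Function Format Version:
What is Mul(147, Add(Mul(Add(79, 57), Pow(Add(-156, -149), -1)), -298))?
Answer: Rational(-13380822, 305) ≈ -43872.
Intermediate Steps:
Mul(147, Add(Mul(Add(79, 57), Pow(Add(-156, -149), -1)), -298)) = Mul(147, Add(Mul(136, Pow(-305, -1)), -298)) = Mul(147, Add(Mul(136, Rational(-1, 305)), -298)) = Mul(147, Add(Rational(-136, 305), -298)) = Mul(147, Rational(-91026, 305)) = Rational(-13380822, 305)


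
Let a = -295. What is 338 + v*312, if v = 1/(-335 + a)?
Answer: 35438/105 ≈ 337.50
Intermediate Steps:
v = -1/630 (v = 1/(-335 - 295) = 1/(-630) = -1/630 ≈ -0.0015873)
338 + v*312 = 338 - 1/630*312 = 338 - 52/105 = 35438/105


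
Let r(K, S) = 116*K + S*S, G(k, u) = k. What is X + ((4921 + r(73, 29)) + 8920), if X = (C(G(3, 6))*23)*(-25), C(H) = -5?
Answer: 26025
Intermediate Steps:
r(K, S) = S² + 116*K (r(K, S) = 116*K + S² = S² + 116*K)
X = 2875 (X = -5*23*(-25) = -115*(-25) = 2875)
X + ((4921 + r(73, 29)) + 8920) = 2875 + ((4921 + (29² + 116*73)) + 8920) = 2875 + ((4921 + (841 + 8468)) + 8920) = 2875 + ((4921 + 9309) + 8920) = 2875 + (14230 + 8920) = 2875 + 23150 = 26025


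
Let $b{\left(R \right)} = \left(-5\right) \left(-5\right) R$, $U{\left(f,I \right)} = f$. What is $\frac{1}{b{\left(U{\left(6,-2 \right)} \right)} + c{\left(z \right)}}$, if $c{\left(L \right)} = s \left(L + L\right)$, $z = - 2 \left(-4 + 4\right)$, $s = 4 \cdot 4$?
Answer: $\frac{1}{150} \approx 0.0066667$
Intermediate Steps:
$s = 16$
$z = 0$ ($z = \left(-2\right) 0 = 0$)
$b{\left(R \right)} = 25 R$
$c{\left(L \right)} = 32 L$ ($c{\left(L \right)} = 16 \left(L + L\right) = 16 \cdot 2 L = 32 L$)
$\frac{1}{b{\left(U{\left(6,-2 \right)} \right)} + c{\left(z \right)}} = \frac{1}{25 \cdot 6 + 32 \cdot 0} = \frac{1}{150 + 0} = \frac{1}{150}$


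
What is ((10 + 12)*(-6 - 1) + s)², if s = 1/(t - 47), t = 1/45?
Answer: 106016011201/4468996 ≈ 23723.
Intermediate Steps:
t = 1/45 ≈ 0.022222
s = -45/2114 (s = 1/(1/45 - 47) = 1/(-2114/45) = -45/2114 ≈ -0.021287)
((10 + 12)*(-6 - 1) + s)² = ((10 + 12)*(-6 - 1) - 45/2114)² = (22*(-7) - 45/2114)² = (-154 - 45/2114)² = (-325601/2114)² = 106016011201/4468996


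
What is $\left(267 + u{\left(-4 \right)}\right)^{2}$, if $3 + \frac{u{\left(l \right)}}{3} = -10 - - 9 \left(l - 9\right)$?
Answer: $15129$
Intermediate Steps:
$u{\left(l \right)} = -282 + 27 l$ ($u{\left(l \right)} = -9 + 3 \left(-10 - - 9 \left(l - 9\right)\right) = -9 + 3 \left(-10 - - 9 \left(-9 + l\right)\right) = -9 + 3 \left(-10 - \left(81 - 9 l\right)\right) = -9 + 3 \left(-10 + \left(-81 + 9 l\right)\right) = -9 + 3 \left(-91 + 9 l\right) = -9 + \left(-273 + 27 l\right) = -282 + 27 l$)
$\left(267 + u{\left(-4 \right)}\right)^{2} = \left(267 + \left(-282 + 27 \left(-4\right)\right)\right)^{2} = \left(267 - 390\right)^{2} = \left(-123\right)^{2} = 15129$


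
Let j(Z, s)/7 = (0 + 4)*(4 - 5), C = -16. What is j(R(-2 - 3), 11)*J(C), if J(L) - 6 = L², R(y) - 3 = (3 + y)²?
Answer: -7336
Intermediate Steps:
R(y) = 3 + (3 + y)²
j(Z, s) = -28 (j(Z, s) = 7*((0 + 4)*(4 - 5)) = 7*(4*(-1)) = 7*(-4) = -28)
J(L) = 6 + L²
j(R(-2 - 3), 11)*J(C) = -28*(6 + (-16)²) = -28*(6 + 256) = -28*262 = -7336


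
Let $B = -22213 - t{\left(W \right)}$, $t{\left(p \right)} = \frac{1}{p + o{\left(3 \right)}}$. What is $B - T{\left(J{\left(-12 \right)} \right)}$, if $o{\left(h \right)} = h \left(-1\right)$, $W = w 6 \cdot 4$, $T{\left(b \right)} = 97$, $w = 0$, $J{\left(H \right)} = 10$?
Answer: $- \frac{66929}{3} \approx -22310.0$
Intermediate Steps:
$W = 0$ ($W = 0 \cdot 6 \cdot 4 = 0 \cdot 4 = 0$)
$o{\left(h \right)} = - h$
$t{\left(p \right)} = \frac{1}{-3 + p}$ ($t{\left(p \right)} = \frac{1}{p - 3} = \frac{1}{-3 + p}$)
$B = - \frac{66638}{3}$ ($B = -22213 - \frac{1}{-3 + 0} = -22213 - \frac{1}{-3} = -22213 - - \frac{1}{3} = -22213 + \frac{1}{3} = - \frac{66638}{3} \approx -22213.0$)
$B - T{\left(J{\left(-12 \right)} \right)} = - \frac{66638}{3} - 97 = - \frac{66929}{3}$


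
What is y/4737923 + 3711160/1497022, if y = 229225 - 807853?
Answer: 8358485737432/3546387482653 ≈ 2.3569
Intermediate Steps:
y = -578628
y/4737923 + 3711160/1497022 = -578628/4737923 + 3711160/1497022 = -578628*1/4737923 + 3711160*(1/1497022) = -578628/4737923 + 1855580/748511 = 8358485737432/3546387482653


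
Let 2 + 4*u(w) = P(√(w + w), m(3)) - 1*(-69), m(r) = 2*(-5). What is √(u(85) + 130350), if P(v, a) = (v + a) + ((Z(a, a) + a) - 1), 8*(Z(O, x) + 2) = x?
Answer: √(2085771 + 4*√170)/4 ≈ 361.06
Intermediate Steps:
m(r) = -10
Z(O, x) = -2 + x/8
P(v, a) = -3 + v + 17*a/8 (P(v, a) = (v + a) + (((-2 + a/8) + a) - 1) = (a + v) + ((-2 + 9*a/8) - 1) = (a + v) + (-3 + 9*a/8) = -3 + v + 17*a/8)
u(w) = 171/16 + √2*√w/4 (u(w) = -½ + ((-3 + √(w + w) + (17/8)*(-10)) - 1*(-69))/4 = -½ + ((-3 + √(2*w) - 85/4) + 69)/4 = -½ + ((-3 + √2*√w - 85/4) + 69)/4 = -½ + ((-97/4 + √2*√w) + 69)/4 = -½ + (179/4 + √2*√w)/4 = -½ + (179/16 + √2*√w/4) = 171/16 + √2*√w/4)
√(u(85) + 130350) = √((171/16 + √2*√85/4) + 130350) = √((171/16 + √170/4) + 130350) = √(2085771/16 + √170/4)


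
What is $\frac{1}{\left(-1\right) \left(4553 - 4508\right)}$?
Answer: $- \frac{1}{45} \approx -0.022222$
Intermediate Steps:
$\frac{1}{\left(-1\right) \left(4553 - 4508\right)} = \frac{1}{\left(-1\right) 45} = \frac{1}{-45} = - \frac{1}{45}$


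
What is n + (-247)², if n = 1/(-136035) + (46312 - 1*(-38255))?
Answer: 19803431159/136035 ≈ 1.4558e+5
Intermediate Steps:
n = 11504071844/136035 (n = -1/136035 + (46312 + 38255) = -1/136035 + 84567 = 11504071844/136035 ≈ 84567.)
n + (-247)² = 11504071844/136035 + (-247)² = 11504071844/136035 + 61009 = 19803431159/136035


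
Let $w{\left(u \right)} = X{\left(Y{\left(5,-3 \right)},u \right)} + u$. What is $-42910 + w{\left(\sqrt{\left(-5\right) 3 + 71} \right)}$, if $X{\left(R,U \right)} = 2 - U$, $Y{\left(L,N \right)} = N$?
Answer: $-42908$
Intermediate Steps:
$w{\left(u \right)} = 2$ ($w{\left(u \right)} = \left(2 - u\right) + u = 2$)
$-42910 + w{\left(\sqrt{\left(-5\right) 3 + 71} \right)} = -42910 + 2 = -42908$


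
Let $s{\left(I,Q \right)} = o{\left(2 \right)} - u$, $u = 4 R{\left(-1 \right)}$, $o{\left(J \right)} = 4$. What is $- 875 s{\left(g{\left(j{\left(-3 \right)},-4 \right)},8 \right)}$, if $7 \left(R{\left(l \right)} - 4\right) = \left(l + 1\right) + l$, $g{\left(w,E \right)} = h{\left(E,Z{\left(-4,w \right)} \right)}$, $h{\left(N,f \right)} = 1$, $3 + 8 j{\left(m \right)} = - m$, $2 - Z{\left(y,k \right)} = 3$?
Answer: $10000$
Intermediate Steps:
$Z{\left(y,k \right)} = -1$ ($Z{\left(y,k \right)} = 2 - 3 = -1$)
$j{\left(m \right)} = - \frac{3}{8} - \frac{m}{8}$ ($j{\left(m \right)} = - \frac{3}{8} + \frac{\left(-1\right) m}{8} = - \frac{3}{8} - \frac{m}{8}$)
$g{\left(w,E \right)} = 1$
$R{\left(l \right)} = \frac{29}{7} + \frac{2 l}{7}$ ($R{\left(l \right)} = 4 + \frac{\left(l + 1\right) + l}{7} = 4 + \frac{\left(1 + l\right) + l}{7} = 4 + \frac{1 + 2 l}{7} = 4 + \left(\frac{1}{7} + \frac{2 l}{7}\right) = \frac{29}{7} + \frac{2 l}{7}$)
$u = \frac{108}{7}$ ($u = 4 \left(\frac{29}{7} + \frac{2}{7} \left(-1\right)\right) = 4 \left(\frac{29}{7} - \frac{2}{7}\right) = 4 \cdot \frac{27}{7} = \frac{108}{7} \approx 15.429$)
$s{\left(I,Q \right)} = - \frac{80}{7}$ ($s{\left(I,Q \right)} = 4 - \frac{108}{7} = - \frac{80}{7}$)
$- 875 s{\left(g{\left(j{\left(-3 \right)},-4 \right)},8 \right)} = \left(-875\right) \left(- \frac{80}{7}\right) = 10000$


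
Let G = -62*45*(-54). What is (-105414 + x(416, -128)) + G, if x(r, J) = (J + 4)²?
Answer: 60622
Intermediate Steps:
x(r, J) = (4 + J)²
G = 150660 (G = -2790*(-54) = 150660)
(-105414 + x(416, -128)) + G = (-105414 + (4 - 128)²) + 150660 = (-105414 + (-124)²) + 150660 = (-105414 + 15376) + 150660 = -90038 + 150660 = 60622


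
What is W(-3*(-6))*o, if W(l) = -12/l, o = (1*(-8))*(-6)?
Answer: -32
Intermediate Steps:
o = 48 (o = -8*(-6) = 48)
W(-3*(-6))*o = -12/((-3*(-6)))*48 = -12/18*48 = -12*1/18*48 = -2/3*48 = -32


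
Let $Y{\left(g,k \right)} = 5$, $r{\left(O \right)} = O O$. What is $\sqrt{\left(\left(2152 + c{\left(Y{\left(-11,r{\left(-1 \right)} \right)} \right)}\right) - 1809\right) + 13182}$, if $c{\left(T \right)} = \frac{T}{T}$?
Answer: $\sqrt{13526} \approx 116.3$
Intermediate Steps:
$r{\left(O \right)} = O^{2}$
$c{\left(T \right)} = 1$
$\sqrt{\left(\left(2152 + c{\left(Y{\left(-11,r{\left(-1 \right)} \right)} \right)}\right) - 1809\right) + 13182} = \sqrt{\left(\left(2152 + 1\right) - 1809\right) + 13182} = \sqrt{\left(2153 - 1809\right) + 13182} = \sqrt{344 + 13182} = \sqrt{13526}$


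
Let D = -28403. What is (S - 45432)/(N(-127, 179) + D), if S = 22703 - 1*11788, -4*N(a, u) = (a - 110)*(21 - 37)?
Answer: 4931/4193 ≈ 1.1760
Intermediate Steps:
N(a, u) = -440 + 4*a (N(a, u) = -(a - 110)*(21 - 37)/4 = -(-110 + a)*(-16)/4 = -(1760 - 16*a)/4 = -440 + 4*a)
S = 10915 (S = 22703 - 11788 = 10915)
(S - 45432)/(N(-127, 179) + D) = (10915 - 45432)/((-440 + 4*(-127)) - 28403) = -34517/((-440 - 508) - 28403) = -34517/(-948 - 28403) = -34517/(-29351) = -34517*(-1/29351) = 4931/4193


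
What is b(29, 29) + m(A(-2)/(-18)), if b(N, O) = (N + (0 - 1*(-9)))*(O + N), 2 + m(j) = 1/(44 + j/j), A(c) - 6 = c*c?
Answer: 99091/45 ≈ 2202.0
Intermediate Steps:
A(c) = 6 + c**2 (A(c) = 6 + c*c = 6 + c**2)
m(j) = -89/45 (m(j) = -2 + 1/(44 + j/j) = -2 + 1/(44 + 1) = -2 + 1/45 = -89/45)
b(N, O) = (9 + N)*(N + O) (b(N, O) = (N + (0 + 9))*(N + O) = (N + 9)*(N + O) = (9 + N)*(N + O))
b(29, 29) + m(A(-2)/(-18)) = (29**2 + 9*29 + 9*29 + 29*29) - 89/45 = (841 + 261 + 261 + 841) - 89/45 = 2204 - 89/45 = 99091/45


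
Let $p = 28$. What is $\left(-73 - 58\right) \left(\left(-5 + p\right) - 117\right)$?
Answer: $12314$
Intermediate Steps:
$\left(-73 - 58\right) \left(\left(-5 + p\right) - 117\right) = \left(-73 - 58\right) \left(\left(-5 + 28\right) - 117\right) = - 131 \left(23 - 117\right) = \left(-131\right) \left(-94\right) = 12314$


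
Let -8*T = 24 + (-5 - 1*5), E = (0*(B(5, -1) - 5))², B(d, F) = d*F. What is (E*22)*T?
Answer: 0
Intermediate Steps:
B(d, F) = F*d
E = 0 (E = (0*(-1*5 - 5))² = (0*(-5 - 5))² = (0*(-10))² = 0² = 0)
T = -7/4 (T = -(24 + (-5 - 1*5))/8 = -(24 + (-5 - 5))/8 = -(24 - 10)/8 = -⅛*14 = -7/4 ≈ -1.7500)
(E*22)*T = (0*22)*(-7/4) = 0*(-7/4) = 0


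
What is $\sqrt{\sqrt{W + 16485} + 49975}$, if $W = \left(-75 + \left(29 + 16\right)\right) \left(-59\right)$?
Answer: $\sqrt{49975 + \sqrt{18255}} \approx 223.85$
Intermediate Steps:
$W = 1770$ ($W = \left(-75 + 45\right) \left(-59\right) = \left(-30\right) \left(-59\right) = 1770$)
$\sqrt{\sqrt{W + 16485} + 49975} = \sqrt{\sqrt{1770 + 16485} + 49975} = \sqrt{\sqrt{18255} + 49975} = \sqrt{49975 + \sqrt{18255}}$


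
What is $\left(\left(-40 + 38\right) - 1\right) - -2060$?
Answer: $2057$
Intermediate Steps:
$\left(\left(-40 + 38\right) - 1\right) - -2060 = \left(-2 - 1\right) + 2060 = -3 + 2060 = 2057$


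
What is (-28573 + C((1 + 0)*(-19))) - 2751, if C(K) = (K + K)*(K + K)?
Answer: -29880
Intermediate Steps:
C(K) = 4*K² (C(K) = (2*K)*(2*K) = 4*K²)
(-28573 + C((1 + 0)*(-19))) - 2751 = (-28573 + 4*((1 + 0)*(-19))²) - 2751 = (-28573 + 4*(1*(-19))²) - 2751 = (-28573 + 4*(-19)²) - 2751 = (-28573 + 4*361) - 2751 = (-28573 + 1444) - 2751 = -27129 - 2751 = -29880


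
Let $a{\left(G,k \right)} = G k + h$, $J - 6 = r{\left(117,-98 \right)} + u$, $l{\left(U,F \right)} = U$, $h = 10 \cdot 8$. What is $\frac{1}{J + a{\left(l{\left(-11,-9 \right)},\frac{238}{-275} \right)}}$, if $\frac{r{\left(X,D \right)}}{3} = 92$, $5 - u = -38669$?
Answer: $\frac{25}{976138} \approx 2.5611 \cdot 10^{-5}$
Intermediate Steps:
$u = 38674$ ($u = 5 - -38669 = 5 + 38669 = 38674$)
$h = 80$
$r{\left(X,D \right)} = 276$ ($r{\left(X,D \right)} = 3 \cdot 92 = 276$)
$J = 38956$ ($J = 6 + \left(276 + 38674\right) = 6 + 38950 = 38956$)
$a{\left(G,k \right)} = 80 + G k$ ($a{\left(G,k \right)} = G k + 80 = 80 + G k$)
$\frac{1}{J + a{\left(l{\left(-11,-9 \right)},\frac{238}{-275} \right)}} = \frac{1}{38956 + \left(80 - 11 \frac{238}{-275}\right)} = \frac{1}{38956 + \left(80 - 11 \cdot 238 \left(- \frac{1}{275}\right)\right)} = \frac{1}{38956 + \left(80 - - \frac{238}{25}\right)} = \frac{1}{38956 + \left(80 + \frac{238}{25}\right)} = \frac{1}{38956 + \frac{2238}{25}} = \frac{1}{\frac{976138}{25}} = \frac{25}{976138}$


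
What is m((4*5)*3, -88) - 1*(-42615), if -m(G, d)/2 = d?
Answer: 42791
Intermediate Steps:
m(G, d) = -2*d
m((4*5)*3, -88) - 1*(-42615) = -2*(-88) - 1*(-42615) = 176 + 42615 = 42791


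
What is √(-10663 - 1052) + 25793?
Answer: 25793 + I*√11715 ≈ 25793.0 + 108.24*I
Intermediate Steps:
√(-10663 - 1052) + 25793 = √(-11715) + 25793 = I*√11715 + 25793 = 25793 + I*√11715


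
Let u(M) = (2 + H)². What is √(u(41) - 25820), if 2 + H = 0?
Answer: 2*I*√6455 ≈ 160.69*I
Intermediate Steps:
H = -2 (H = -2 + 0 = -2)
u(M) = 0 (u(M) = (2 - 2)² = 0² = 0)
√(u(41) - 25820) = √(0 - 25820) = √(-25820) = 2*I*√6455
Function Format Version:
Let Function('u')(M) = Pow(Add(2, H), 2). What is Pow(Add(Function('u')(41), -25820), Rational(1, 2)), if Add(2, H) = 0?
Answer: Mul(2, I, Pow(6455, Rational(1, 2))) ≈ Mul(160.69, I)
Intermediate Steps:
H = -2 (H = Add(-2, 0) = -2)
Function('u')(M) = 0 (Function('u')(M) = Pow(Add(2, -2), 2) = Pow(0, 2) = 0)
Pow(Add(Function('u')(41), -25820), Rational(1, 2)) = Pow(Add(0, -25820), Rational(1, 2)) = Pow(-25820, Rational(1, 2)) = Mul(2, I, Pow(6455, Rational(1, 2)))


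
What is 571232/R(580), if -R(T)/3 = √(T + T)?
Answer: -142808*√290/435 ≈ -5590.6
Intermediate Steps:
R(T) = -3*√2*√T (R(T) = -3*√(T + T) = -3*√2*√T)
571232/R(580) = 571232/((-3*√2*√580)) = 571232/((-3*√2*2*√145)) = 571232/((-6*√290)) = 571232*(-√290/1740) = -142808*√290/435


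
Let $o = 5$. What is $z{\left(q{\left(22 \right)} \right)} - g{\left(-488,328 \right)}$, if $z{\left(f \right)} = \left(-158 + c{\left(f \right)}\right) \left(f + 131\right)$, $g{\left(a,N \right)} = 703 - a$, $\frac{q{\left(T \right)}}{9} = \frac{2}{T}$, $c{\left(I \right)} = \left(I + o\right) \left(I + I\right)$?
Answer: $- \frac{27635921}{1331} \approx -20763.0$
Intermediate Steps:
$c{\left(I \right)} = 2 I \left(5 + I\right)$ ($c{\left(I \right)} = \left(I + 5\right) \left(I + I\right) = \left(5 + I\right) 2 I = 2 I \left(5 + I\right)$)
$q{\left(T \right)} = \frac{18}{T}$ ($q{\left(T \right)} = 9 \frac{2}{T} = \frac{18}{T}$)
$z{\left(f \right)} = \left(-158 + 2 f \left(5 + f\right)\right) \left(131 + f\right)$ ($z{\left(f \right)} = \left(-158 + 2 f \left(5 + f\right)\right) \left(f + 131\right) = \left(-158 + 2 f \left(5 + f\right)\right) \left(131 + f\right)$)
$z{\left(q{\left(22 \right)} \right)} - g{\left(-488,328 \right)} = \left(-20698 + 2 \left(\frac{18}{22}\right)^{3} + 272 \left(\frac{18}{22}\right)^{2} + 1152 \cdot \frac{18}{22}\right) - \left(703 - -488\right) = \left(-20698 + 2 \left(18 \cdot \frac{1}{22}\right)^{3} + 272 \left(18 \cdot \frac{1}{22}\right)^{2} + 1152 \cdot 18 \cdot \frac{1}{22}\right) - \left(703 + 488\right) = \left(-20698 + 2 \left(\frac{9}{11}\right)^{3} + 272 \left(\frac{9}{11}\right)^{2} + 1152 \cdot \frac{9}{11}\right) - 1191 = \left(-20698 + 2 \cdot \frac{729}{1331} + 272 \cdot \frac{81}{121} + \frac{10368}{11}\right) - 1191 = \left(-20698 + \frac{1458}{1331} + \frac{22032}{121} + \frac{10368}{11}\right) - 1191 = - \frac{26050700}{1331} - 1191 = - \frac{27635921}{1331}$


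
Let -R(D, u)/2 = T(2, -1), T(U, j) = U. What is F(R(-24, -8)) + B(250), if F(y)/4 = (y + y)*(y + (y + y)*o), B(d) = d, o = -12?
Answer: -2694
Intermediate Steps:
R(D, u) = -4 (R(D, u) = -2*2 = -4)
F(y) = -184*y² (F(y) = 4*((y + y)*(y + (y + y)*(-12))) = 4*((2*y)*(y + (2*y)*(-12))) = 4*((2*y)*(y - 24*y)) = 4*((2*y)*(-23*y)) = 4*(-46*y²) = -184*y²)
F(R(-24, -8)) + B(250) = -184*(-4)² + 250 = -184*16 + 250 = -2944 + 250 = -2694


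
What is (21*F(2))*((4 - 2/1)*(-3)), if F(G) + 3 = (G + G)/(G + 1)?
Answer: 210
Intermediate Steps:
F(G) = -3 + 2*G/(1 + G) (F(G) = -3 + (G + G)/(G + 1) = -3 + (2*G)/(1 + G) = -3 + 2*G/(1 + G))
(21*F(2))*((4 - 2/1)*(-3)) = (21*((-3 - 1*2)/(1 + 2)))*((4 - 2/1)*(-3)) = (21*((-3 - 2)/3))*((4 - 2*1)*(-3)) = (21*((1/3)*(-5)))*((4 - 2)*(-3)) = (21*(-5/3))*(2*(-3)) = -35*(-6) = 210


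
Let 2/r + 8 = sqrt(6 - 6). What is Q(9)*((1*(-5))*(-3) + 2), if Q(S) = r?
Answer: -17/4 ≈ -4.2500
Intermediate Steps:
r = -1/4 (r = 2/(-8 + sqrt(6 - 6)) = 2/(-8 + sqrt(0)) = 2/(-8 + 0) = 2/(-8) = 2*(-1/8) = -1/4 ≈ -0.25000)
Q(S) = -1/4
Q(9)*((1*(-5))*(-3) + 2) = -((1*(-5))*(-3) + 2)/4 = -(-5*(-3) + 2)/4 = -(15 + 2)/4 = -1/4*17 = -17/4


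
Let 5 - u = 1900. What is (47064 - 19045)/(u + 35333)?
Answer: 28019/33438 ≈ 0.83794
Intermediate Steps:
u = -1895 (u = 5 - 1*1900 = 5 - 1900 = -1895)
(47064 - 19045)/(u + 35333) = (47064 - 19045)/(-1895 + 35333) = 28019/33438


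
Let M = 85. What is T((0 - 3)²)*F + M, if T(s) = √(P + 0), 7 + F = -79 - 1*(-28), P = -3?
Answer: 85 - 58*I*√3 ≈ 85.0 - 100.46*I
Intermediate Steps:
F = -58 (F = -7 + (-79 - 1*(-28)) = -7 + (-79 + 28) = -7 - 51 = -58)
T(s) = I*√3 (T(s) = √(-3 + 0) = √(-3) = I*√3)
T((0 - 3)²)*F + M = (I*√3)*(-58) + 85 = -58*I*√3 + 85 = 85 - 58*I*√3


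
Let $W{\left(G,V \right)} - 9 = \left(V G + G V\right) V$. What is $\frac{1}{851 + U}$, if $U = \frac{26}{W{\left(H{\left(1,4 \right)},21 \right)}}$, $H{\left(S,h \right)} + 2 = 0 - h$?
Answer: $\frac{5283}{4495807} \approx 0.0011751$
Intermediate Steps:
$H{\left(S,h \right)} = -2 - h$ ($H{\left(S,h \right)} = -2 + \left(0 - h\right) = -2 - h$)
$W{\left(G,V \right)} = 9 + 2 G V^{2}$ ($W{\left(G,V \right)} = 9 + \left(V G + G V\right) V = 9 + \left(G V + G V\right) V = 9 + 2 G V V = 9 + 2 G V^{2}$)
$U = - \frac{26}{5283}$ ($U = \frac{26}{9 + 2 \left(-2 - 4\right) 21^{2}} = \frac{26}{9 + 2 \left(-2 - 4\right) 441} = \frac{26}{9 + 2 \left(-6\right) 441} = \frac{26}{9 - 5292} = \frac{26}{-5283} = 26 \left(- \frac{1}{5283}\right) = - \frac{26}{5283} \approx -0.0049214$)
$\frac{1}{851 + U} = \frac{1}{851 - \frac{26}{5283}} = \frac{1}{\frac{4495807}{5283}} = \frac{5283}{4495807}$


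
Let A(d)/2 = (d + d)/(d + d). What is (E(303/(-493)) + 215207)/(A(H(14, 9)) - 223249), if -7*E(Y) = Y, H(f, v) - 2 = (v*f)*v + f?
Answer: -742679660/770425397 ≈ -0.96399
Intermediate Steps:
H(f, v) = 2 + f + f*v² (H(f, v) = 2 + ((v*f)*v + f) = 2 + ((f*v)*v + f) = 2 + (f*v² + f) = 2 + (f + f*v²) = 2 + f + f*v²)
E(Y) = -Y/7
A(d) = 2 (A(d) = 2*((d + d)/(d + d)) = 2*((2*d)/((2*d))) = 2*((2*d)*(1/(2*d))) = 2*1 = 2)
(E(303/(-493)) + 215207)/(A(H(14, 9)) - 223249) = (-303/(7*(-493)) + 215207)/(2 - 223249) = (-303*(-1)/(7*493) + 215207)/(-223247) = (-⅐*(-303/493) + 215207)*(-1/223247) = (303/3451 + 215207)*(-1/223247) = (742679660/3451)*(-1/223247) = -742679660/770425397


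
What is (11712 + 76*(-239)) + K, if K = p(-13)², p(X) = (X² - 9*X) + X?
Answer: 68077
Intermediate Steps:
p(X) = X² - 8*X
K = 74529 (K = (-13*(-8 - 13))² = (-13*(-21))² = 273² = 74529)
(11712 + 76*(-239)) + K = (11712 + 76*(-239)) + 74529 = (11712 - 18164) + 74529 = -6452 + 74529 = 68077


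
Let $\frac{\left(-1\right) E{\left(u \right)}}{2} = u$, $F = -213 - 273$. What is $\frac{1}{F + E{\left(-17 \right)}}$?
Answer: $- \frac{1}{452} \approx -0.0022124$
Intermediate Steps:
$F = -486$ ($F = -213 - 273 = -486$)
$E{\left(u \right)} = - 2 u$
$\frac{1}{F + E{\left(-17 \right)}} = \frac{1}{-486 - -34} = \frac{1}{-486 + 34} = \frac{1}{-452} = - \frac{1}{452}$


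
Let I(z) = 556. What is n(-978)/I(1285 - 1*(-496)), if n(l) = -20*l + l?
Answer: 9291/278 ≈ 33.421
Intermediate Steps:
n(l) = -19*l
n(-978)/I(1285 - 1*(-496)) = -19*(-978)/556 = 18582*(1/556) = 9291/278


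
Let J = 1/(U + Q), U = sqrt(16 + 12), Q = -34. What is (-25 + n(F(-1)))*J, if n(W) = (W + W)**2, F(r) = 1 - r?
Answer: 51/188 + 3*sqrt(7)/188 ≈ 0.31350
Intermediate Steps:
U = 2*sqrt(7) (U = sqrt(28) = 2*sqrt(7) ≈ 5.2915)
n(W) = 4*W**2 (n(W) = (2*W)**2 = 4*W**2)
J = 1/(-34 + 2*sqrt(7)) (J = 1/(2*sqrt(7) - 34) = 1/(-34 + 2*sqrt(7)) ≈ -0.034833)
(-25 + n(F(-1)))*J = (-25 + 4*(1 - 1*(-1))**2)*(-17/564 - sqrt(7)/564) = (-25 + 4*(1 + 1)**2)*(-17/564 - sqrt(7)/564) = (-25 + 4*2**2)*(-17/564 - sqrt(7)/564) = (-25 + 4*4)*(-17/564 - sqrt(7)/564) = (-25 + 16)*(-17/564 - sqrt(7)/564) = -9*(-17/564 - sqrt(7)/564) = 51/188 + 3*sqrt(7)/188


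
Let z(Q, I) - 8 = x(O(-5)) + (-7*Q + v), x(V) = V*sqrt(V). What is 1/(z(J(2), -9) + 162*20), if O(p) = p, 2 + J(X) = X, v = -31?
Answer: 3217/10349214 + 5*I*sqrt(5)/10349214 ≈ 0.00031084 + 1.0803e-6*I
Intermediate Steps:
J(X) = -2 + X
x(V) = V**(3/2)
z(Q, I) = -23 - 7*Q - 5*I*sqrt(5) (z(Q, I) = 8 + ((-5)**(3/2) + (-7*Q - 31)) = 8 + (-5*I*sqrt(5) + (-31 - 7*Q)) = 8 + (-31 - 7*Q - 5*I*sqrt(5)) = -23 - 7*Q - 5*I*sqrt(5))
1/(z(J(2), -9) + 162*20) = 1/((-23 - 7*(-2 + 2) - 5*I*sqrt(5)) + 162*20) = 1/((-23 - 7*0 - 5*I*sqrt(5)) + 3240) = 1/((-23 + 0 - 5*I*sqrt(5)) + 3240) = 1/((-23 - 5*I*sqrt(5)) + 3240) = 1/(3217 - 5*I*sqrt(5))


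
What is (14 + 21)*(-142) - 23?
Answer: -4993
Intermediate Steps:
(14 + 21)*(-142) - 23 = 35*(-142) - 23 = -4970 - 23 = -4993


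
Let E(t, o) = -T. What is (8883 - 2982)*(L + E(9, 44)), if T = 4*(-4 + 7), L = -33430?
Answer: -197341242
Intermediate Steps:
T = 12 (T = 4*3 = 12)
E(t, o) = -12 (E(t, o) = -1*12 = -12)
(8883 - 2982)*(L + E(9, 44)) = (8883 - 2982)*(-33430 - 12) = 5901*(-33442) = -197341242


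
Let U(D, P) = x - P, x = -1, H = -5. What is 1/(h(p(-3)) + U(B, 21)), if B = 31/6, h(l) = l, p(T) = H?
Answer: -1/27 ≈ -0.037037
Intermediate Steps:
p(T) = -5
B = 31/6 (B = 31*(⅙) = 31/6 ≈ 5.1667)
U(D, P) = -1 - P
1/(h(p(-3)) + U(B, 21)) = 1/(-5 + (-1 - 1*21)) = 1/(-5 + (-1 - 21)) = 1/(-5 - 22) = 1/(-27) = -1/27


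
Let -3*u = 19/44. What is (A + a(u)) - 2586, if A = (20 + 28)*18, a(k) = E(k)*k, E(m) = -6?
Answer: -37865/22 ≈ -1721.1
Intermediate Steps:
u = -19/132 (u = -19/(3*44) = -⅓*19/44 = -19/132 ≈ -0.14394)
a(k) = -6*k
A = 864 (A = 48*18 = 864)
(A + a(u)) - 2586 = (864 - 6*(-19/132)) - 2586 = (864 + 19/22) - 2586 = 19027/22 - 2586 = -37865/22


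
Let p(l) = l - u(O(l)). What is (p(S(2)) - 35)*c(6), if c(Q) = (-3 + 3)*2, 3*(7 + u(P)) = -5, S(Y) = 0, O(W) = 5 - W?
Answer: 0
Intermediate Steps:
u(P) = -26/3 (u(P) = -7 + (1/3)*(-5) = -7 - 5/3 = -26/3)
p(l) = 26/3 + l (p(l) = l - 1*(-26/3) = l + 26/3 = 26/3 + l)
c(Q) = 0 (c(Q) = 0*2 = 0)
(p(S(2)) - 35)*c(6) = ((26/3 + 0) - 35)*0 = (26/3 - 35)*0 = -79/3*0 = 0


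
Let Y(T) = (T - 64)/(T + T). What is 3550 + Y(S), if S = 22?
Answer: 78079/22 ≈ 3549.0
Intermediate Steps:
Y(T) = (-64 + T)/(2*T) (Y(T) = (-64 + T)/((2*T)) = (-64 + T)*(1/(2*T)) = (-64 + T)/(2*T))
3550 + Y(S) = 3550 + (½)*(-64 + 22)/22 = 3550 + (½)*(1/22)*(-42) = 3550 - 21/22 = 78079/22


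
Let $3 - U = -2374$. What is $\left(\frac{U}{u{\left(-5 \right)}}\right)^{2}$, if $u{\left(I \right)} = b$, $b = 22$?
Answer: $\frac{5650129}{484} \approx 11674.0$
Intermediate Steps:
$U = 2377$ ($U = 3 - -2374 = 3 + 2374 = 2377$)
$u{\left(I \right)} = 22$
$\left(\frac{U}{u{\left(-5 \right)}}\right)^{2} = \left(\frac{2377}{22}\right)^{2} = \frac{5650129}{484}$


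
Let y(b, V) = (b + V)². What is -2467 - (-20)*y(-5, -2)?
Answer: -1487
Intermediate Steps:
y(b, V) = (V + b)²
-2467 - (-20)*y(-5, -2) = -2467 - (-20)*(-2 - 5)² = -2467 - (-20)*(-7)² = -2467 - (-20)*49 = -2467 - 1*(-980) = -2467 + 980 = -1487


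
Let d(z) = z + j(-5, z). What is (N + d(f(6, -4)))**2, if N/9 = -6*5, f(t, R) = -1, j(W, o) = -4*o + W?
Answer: 73984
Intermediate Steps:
j(W, o) = W - 4*o
d(z) = -5 - 3*z (d(z) = z + (-5 - 4*z) = -5 - 3*z)
N = -270 (N = 9*(-6*5) = 9*(-30) = -270)
(N + d(f(6, -4)))**2 = (-270 + (-5 - 3*(-1)))**2 = (-270 + (-5 + 3))**2 = (-270 - 2)**2 = (-272)**2 = 73984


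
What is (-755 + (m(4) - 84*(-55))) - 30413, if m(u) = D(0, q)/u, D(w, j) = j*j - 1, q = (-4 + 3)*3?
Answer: -26546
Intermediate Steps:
q = -3 (q = -1*3 = -3)
D(w, j) = -1 + j² (D(w, j) = j² - 1 = -1 + j²)
m(u) = 8/u (m(u) = (-1 + (-3)²)/u = (-1 + 9)/u = 8/u)
(-755 + (m(4) - 84*(-55))) - 30413 = (-755 + (8/4 - 84*(-55))) - 30413 = (-755 + (8*(¼) + 4620)) - 30413 = (-755 + (2 + 4620)) - 30413 = (-755 + 4622) - 30413 = 3867 - 30413 = -26546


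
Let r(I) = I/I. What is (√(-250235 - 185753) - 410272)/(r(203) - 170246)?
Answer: 410272/170245 - 2*I*√108997/170245 ≈ 2.4099 - 0.0038785*I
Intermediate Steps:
r(I) = 1
(√(-250235 - 185753) - 410272)/(r(203) - 170246) = (√(-250235 - 185753) - 410272)/(1 - 170246) = (√(-435988) - 410272)/(-170245) = (2*I*√108997 - 410272)*(-1/170245) = (-410272 + 2*I*√108997)*(-1/170245) = 410272/170245 - 2*I*√108997/170245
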